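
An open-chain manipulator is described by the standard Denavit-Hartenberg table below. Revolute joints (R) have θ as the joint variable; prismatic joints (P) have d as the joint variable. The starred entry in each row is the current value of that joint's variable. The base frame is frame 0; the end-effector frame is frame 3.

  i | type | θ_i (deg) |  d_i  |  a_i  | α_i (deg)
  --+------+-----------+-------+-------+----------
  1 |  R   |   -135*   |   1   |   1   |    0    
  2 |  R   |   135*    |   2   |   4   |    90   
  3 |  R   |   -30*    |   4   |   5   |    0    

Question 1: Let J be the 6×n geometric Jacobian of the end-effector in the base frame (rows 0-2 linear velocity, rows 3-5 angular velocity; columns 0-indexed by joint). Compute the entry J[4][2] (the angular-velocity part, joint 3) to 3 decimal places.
-1.000

axis z_2 = (0.0000,-1.0000,0.0000); lever o_n−o_2 = (4.3301,-4.0000,-2.5000)
cross product → J_v[:, 2] = (2.5000,0.0000,4.3301)
J_ω[:, 2] = z_2
entry J[4][2] = -1.0000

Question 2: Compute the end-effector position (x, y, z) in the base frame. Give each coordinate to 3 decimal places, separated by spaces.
after link 1: o_1 = (-0.7071, -0.7071, 1.0000)
after link 2: o_2 = (3.2929, -0.7071, 3.0000)
after link 3: o_3 = (7.6230, -4.7071, 0.5000)

7.623 -4.707 0.500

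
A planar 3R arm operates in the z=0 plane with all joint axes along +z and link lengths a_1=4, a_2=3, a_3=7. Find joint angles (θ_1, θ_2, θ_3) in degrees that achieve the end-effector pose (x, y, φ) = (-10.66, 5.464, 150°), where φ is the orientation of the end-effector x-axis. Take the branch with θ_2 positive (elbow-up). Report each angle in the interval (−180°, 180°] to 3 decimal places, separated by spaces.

119.998 90.007 -60.004

wrist centre = target − a_3·(cos φ, sin φ) = (-4.5978, 1.9640)
cos θ_2 = (24.9973−4²−3²)/(2·4·3) = -0.0001; θ_2 = 90.0065° (elbow-up)
β = atan2(1.9640,-4.5978) = 156.8698°; ψ = atan2(3.0000,3.9997) = 36.8722°
θ_1 = β − ψ = 119.9976°
θ_3 = φ − θ_1 − θ_2 = -60.0041° (wrapped to (-180°,180°])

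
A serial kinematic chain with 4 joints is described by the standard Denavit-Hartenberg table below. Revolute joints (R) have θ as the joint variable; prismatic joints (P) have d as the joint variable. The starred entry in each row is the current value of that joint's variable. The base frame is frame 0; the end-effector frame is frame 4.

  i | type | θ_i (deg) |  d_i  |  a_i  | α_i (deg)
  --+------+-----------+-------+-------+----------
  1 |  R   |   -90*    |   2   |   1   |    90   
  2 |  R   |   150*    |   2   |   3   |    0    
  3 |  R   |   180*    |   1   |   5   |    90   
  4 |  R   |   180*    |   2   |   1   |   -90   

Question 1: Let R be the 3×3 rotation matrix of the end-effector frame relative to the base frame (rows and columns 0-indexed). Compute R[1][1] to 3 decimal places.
End-effector y-axis (col 1 of R) = (0.0000,-0.5000,0.8660)
R[1][1] = -0.5000

-0.500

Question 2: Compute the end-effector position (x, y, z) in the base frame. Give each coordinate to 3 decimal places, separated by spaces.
-3.000 -0.866 -0.232

after link 1: o_1 = (0.0000, -1.0000, 2.0000)
after link 2: o_2 = (-2.0000, 1.5981, 3.5000)
after link 3: o_3 = (-3.0000, -2.7321, 1.0000)
after link 4: o_4 = (-3.0000, -0.8660, -0.2321)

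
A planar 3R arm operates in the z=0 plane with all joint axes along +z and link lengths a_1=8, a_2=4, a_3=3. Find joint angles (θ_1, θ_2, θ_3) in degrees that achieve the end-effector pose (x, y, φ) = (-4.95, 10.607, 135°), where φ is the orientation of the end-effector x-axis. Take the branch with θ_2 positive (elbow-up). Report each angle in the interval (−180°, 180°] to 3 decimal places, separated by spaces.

81.872 89.993 -36.865

wrist centre = target − a_3·(cos φ, sin φ) = (-2.8287, 8.4857)
cos θ_2 = (80.0082−8²−4²)/(2·8·4) = 0.0001; θ_2 = 89.9927° (elbow-up)
β = atan2(8.4857,-2.8287) = 108.4357°; ψ = atan2(4.0000,8.0005) = 26.5636°
θ_1 = β − ψ = 81.8721°
θ_3 = φ − θ_1 − θ_2 = -36.8648° (wrapped to (-180°,180°])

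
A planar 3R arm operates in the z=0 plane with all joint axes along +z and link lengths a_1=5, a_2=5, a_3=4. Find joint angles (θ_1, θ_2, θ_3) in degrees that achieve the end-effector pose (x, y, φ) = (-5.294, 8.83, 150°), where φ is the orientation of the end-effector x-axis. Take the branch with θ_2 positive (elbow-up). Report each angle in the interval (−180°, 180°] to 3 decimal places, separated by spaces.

59.997 90.003 0.000

wrist centre = target − a_3·(cos φ, sin φ) = (-1.8299, 6.8300)
cos θ_2 = (49.9974−5²−5²)/(2·5·5) = -0.0001; θ_2 = 90.0029° (elbow-up)
β = atan2(6.8300,-1.8299) = 104.9985°; ψ = atan2(5.0000,4.9997) = 45.0015°
θ_1 = β − ψ = 59.9970°
θ_3 = φ − θ_1 − θ_2 = 0.0000° (wrapped to (-180°,180°])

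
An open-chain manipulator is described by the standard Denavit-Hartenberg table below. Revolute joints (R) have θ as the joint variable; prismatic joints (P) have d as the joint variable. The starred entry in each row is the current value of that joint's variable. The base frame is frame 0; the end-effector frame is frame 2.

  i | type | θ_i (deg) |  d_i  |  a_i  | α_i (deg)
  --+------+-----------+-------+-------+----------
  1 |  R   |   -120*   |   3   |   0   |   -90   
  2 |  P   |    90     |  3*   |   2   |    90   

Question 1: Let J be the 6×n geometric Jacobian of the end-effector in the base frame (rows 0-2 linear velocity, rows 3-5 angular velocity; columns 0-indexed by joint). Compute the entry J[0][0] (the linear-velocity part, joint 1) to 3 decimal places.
axis z_0 = ẑ; lever o_n−o_0 = (2.5981,-1.5000,1.0000)
cross product → J_v[:, 0] = (1.5000,2.5981,-0.0000)
J_ω[:, 0] = z_0
entry J[0][0] = 1.5000

1.500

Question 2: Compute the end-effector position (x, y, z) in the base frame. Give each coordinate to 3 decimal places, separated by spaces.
after link 1: o_1 = (0.0000, 0.0000, 3.0000)
after link 2: o_2 = (2.5981, -1.5000, 1.0000)

2.598 -1.500 1.000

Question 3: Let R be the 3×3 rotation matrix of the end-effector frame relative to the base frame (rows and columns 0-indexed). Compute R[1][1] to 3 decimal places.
-0.500

End-effector y-axis (col 1 of R) = (0.8660,-0.5000,0.0000)
R[1][1] = -0.5000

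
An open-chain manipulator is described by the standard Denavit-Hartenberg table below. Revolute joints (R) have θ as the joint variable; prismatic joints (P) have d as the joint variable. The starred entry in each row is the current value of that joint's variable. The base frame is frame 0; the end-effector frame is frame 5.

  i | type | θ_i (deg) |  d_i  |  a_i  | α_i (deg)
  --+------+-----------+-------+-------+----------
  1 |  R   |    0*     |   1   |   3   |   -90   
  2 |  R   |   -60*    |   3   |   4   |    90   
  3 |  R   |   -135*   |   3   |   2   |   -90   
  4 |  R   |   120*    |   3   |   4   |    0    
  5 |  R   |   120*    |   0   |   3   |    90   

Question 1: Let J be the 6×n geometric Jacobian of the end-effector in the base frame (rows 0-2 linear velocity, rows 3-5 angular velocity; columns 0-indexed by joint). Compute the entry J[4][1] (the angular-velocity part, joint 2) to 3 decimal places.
1.000

axis z_1 = (0.0000,1.0000,0.0000); lever o_n−o_1 = (1.7429,1.9393,7.2868)
cross product → J_v[:, 1] = (7.2868,0.0000,-1.7429)
J_ω[:, 1] = z_1
entry J[4][1] = 1.0000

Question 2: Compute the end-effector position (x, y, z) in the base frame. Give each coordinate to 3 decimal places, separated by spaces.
4.743 1.939 8.287

after link 1: o_1 = (3.0000, 0.0000, 1.0000)
after link 2: o_2 = (5.0000, 3.0000, 4.4641)
after link 3: o_3 = (1.6948, 1.5858, 4.7394)
after link 4: o_4 = (6.4626, 0.8787, 6.0692)
after link 5: o_5 = (4.7429, 1.9393, 8.2868)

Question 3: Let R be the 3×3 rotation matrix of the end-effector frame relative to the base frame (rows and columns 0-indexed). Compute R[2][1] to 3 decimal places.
End-effector y-axis (col 1 of R) = (0.3536,-0.7071,0.6124)
R[2][1] = 0.6124

0.612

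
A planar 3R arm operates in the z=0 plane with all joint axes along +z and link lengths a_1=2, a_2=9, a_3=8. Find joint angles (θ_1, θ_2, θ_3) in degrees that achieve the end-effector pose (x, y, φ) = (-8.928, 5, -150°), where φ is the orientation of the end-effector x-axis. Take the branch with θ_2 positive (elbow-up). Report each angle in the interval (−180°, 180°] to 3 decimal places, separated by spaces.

25.055 90.001 94.944

wrist centre = target − a_3·(cos φ, sin φ) = (-1.9998, 9.0000)
cos θ_2 = (84.9992−2²−9²)/(2·2·9) = -0.0000; θ_2 = 90.0013° (elbow-up)
β = atan2(9.0000,-1.9998) = 102.5276°; ψ = atan2(9.0000,1.9998) = 77.4724°
θ_1 = β − ψ = 25.0551°
θ_3 = φ − θ_1 − θ_2 = 94.9436° (wrapped to (-180°,180°])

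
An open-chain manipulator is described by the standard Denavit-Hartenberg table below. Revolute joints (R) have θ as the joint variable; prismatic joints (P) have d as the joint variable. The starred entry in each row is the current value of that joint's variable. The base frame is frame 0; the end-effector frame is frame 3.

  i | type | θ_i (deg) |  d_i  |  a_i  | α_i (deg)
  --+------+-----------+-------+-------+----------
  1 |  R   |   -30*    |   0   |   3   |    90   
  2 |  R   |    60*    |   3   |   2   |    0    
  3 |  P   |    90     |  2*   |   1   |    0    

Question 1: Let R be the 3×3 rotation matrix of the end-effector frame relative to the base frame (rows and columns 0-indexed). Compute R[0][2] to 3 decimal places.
-0.500

End-effector z-axis (col 2 of R) = (-0.5000,-0.8660,0.0000)
R[0][2] = -0.5000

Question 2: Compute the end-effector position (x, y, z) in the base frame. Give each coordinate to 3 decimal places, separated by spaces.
after link 1: o_1 = (2.5981, -1.5000, 0.0000)
after link 2: o_2 = (1.9641, -4.5981, 1.7321)
after link 3: o_3 = (0.2141, -5.8971, 2.2321)

0.214 -5.897 2.232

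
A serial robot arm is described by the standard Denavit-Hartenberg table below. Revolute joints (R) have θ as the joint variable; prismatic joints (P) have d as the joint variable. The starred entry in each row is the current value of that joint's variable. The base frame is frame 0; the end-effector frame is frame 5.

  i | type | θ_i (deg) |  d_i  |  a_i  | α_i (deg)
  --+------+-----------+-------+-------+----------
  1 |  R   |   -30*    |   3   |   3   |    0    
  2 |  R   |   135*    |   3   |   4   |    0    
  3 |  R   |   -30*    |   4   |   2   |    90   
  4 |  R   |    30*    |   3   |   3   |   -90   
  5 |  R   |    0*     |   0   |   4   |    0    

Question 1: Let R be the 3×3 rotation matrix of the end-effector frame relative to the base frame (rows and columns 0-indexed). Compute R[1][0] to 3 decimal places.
0.837

End-effector x-axis (col 0 of R) = (0.2241,0.8365,0.5000)
R[1][0] = 0.8365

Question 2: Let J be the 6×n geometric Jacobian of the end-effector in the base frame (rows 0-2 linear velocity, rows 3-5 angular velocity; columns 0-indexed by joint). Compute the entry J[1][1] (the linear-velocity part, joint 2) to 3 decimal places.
axis z_1 = (0.0000,0.0000,1.0000); lever o_n−o_1 = (3.9491,10.8747,10.5000)
cross product → J_v[:, 1] = (-10.8747,3.9491,0.0000)
J_ω[:, 1] = z_1
entry J[1][1] = 3.9491

3.949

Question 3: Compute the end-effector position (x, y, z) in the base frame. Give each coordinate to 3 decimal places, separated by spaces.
after link 1: o_1 = (2.5981, -1.5000, 3.0000)
after link 2: o_2 = (1.5628, 2.3637, 6.0000)
after link 3: o_3 = (2.0804, 4.2956, 10.0000)
after link 4: o_4 = (5.6506, 6.0286, 11.5000)
after link 5: o_5 = (6.5472, 9.3747, 13.5000)

6.547 9.375 13.500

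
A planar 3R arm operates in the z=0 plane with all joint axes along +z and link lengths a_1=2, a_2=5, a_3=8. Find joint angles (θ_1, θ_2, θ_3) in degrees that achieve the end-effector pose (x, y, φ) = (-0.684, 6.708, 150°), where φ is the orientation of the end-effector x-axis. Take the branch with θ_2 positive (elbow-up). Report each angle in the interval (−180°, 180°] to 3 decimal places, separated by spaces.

wrist centre = target − a_3·(cos φ, sin φ) = (6.2442, 2.7080)
cos θ_2 = (46.3233−2²−5²)/(2·2·5) = 0.8662; θ_2 = 29.9838° (elbow-up)
β = atan2(2.7080,6.2442) = 23.4455°; ψ = atan2(2.4988,6.3308) = 21.5391°
θ_1 = β − ψ = 1.9064°
θ_3 = φ − θ_1 − θ_2 = 118.1098° (wrapped to (-180°,180°])

1.906 29.984 118.110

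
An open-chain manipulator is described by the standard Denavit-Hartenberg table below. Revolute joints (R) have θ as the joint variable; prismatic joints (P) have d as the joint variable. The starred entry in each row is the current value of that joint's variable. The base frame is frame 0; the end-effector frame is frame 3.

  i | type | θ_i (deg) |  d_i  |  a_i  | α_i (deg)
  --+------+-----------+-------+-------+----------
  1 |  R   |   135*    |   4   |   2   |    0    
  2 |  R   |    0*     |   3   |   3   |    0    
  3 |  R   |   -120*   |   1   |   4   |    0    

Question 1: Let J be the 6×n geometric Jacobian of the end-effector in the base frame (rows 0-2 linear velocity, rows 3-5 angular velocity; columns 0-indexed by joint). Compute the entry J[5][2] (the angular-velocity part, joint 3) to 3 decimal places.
1.000

axis z_2 = (0.0000,0.0000,1.0000); lever o_n−o_2 = (3.8637,1.0353,1.0000)
cross product → J_v[:, 2] = (-1.0353,3.8637,0.0000)
J_ω[:, 2] = z_2
entry J[5][2] = 1.0000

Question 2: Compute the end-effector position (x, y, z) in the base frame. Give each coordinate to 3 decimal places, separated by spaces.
0.328 4.571 8.000

after link 1: o_1 = (-1.4142, 1.4142, 4.0000)
after link 2: o_2 = (-3.5355, 3.5355, 7.0000)
after link 3: o_3 = (0.3282, 4.5708, 8.0000)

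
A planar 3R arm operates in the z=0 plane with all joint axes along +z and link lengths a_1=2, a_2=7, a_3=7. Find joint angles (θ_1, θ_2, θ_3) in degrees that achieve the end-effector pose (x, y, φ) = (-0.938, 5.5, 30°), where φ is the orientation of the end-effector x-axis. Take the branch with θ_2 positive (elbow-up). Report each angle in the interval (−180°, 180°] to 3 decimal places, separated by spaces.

90.005 89.995 -150.000

wrist centre = target − a_3·(cos φ, sin φ) = (-7.0002, 2.0000)
cos θ_2 = (53.0025−2²−7²)/(2·2·7) = 0.0001; θ_2 = 89.9949° (elbow-up)
β = atan2(2.0000,-7.0002) = 164.0550°; ψ = atan2(7.0000,2.0006) = 74.0499°
θ_1 = β − ψ = 90.0051°
θ_3 = φ − θ_1 − θ_2 = -150.0000° (wrapped to (-180°,180°])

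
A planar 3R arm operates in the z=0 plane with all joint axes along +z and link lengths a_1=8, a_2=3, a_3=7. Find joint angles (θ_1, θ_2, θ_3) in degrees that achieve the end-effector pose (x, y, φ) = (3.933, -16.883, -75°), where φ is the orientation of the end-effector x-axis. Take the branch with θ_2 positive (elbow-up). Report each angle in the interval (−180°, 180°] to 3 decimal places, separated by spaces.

-89.999 44.994 -29.995

wrist centre = target − a_3·(cos φ, sin φ) = (2.1213, -10.1215)
cos θ_2 = (106.9449−8²−3²)/(2·8·3) = 0.7072; θ_2 = 44.9936° (elbow-up)
β = atan2(-10.1215,2.1213) = -78.1633°; ψ = atan2(2.1211,10.1216) = 11.8357°
θ_1 = β − ψ = -89.9990°
θ_3 = φ − θ_1 − θ_2 = -29.9946° (wrapped to (-180°,180°])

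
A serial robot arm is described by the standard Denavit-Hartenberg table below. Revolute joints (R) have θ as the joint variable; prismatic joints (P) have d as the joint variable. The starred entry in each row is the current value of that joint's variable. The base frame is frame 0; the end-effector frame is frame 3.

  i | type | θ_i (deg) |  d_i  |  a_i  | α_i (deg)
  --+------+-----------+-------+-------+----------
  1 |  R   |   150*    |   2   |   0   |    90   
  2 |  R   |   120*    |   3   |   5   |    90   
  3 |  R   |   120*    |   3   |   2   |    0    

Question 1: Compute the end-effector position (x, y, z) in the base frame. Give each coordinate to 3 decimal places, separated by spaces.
after link 1: o_1 = (0.0000, 0.0000, 2.0000)
after link 2: o_2 = (3.6651, 1.3481, 6.3301)
after link 3: o_3 = (1.8481, 4.3971, 6.9641)

1.848 4.397 6.964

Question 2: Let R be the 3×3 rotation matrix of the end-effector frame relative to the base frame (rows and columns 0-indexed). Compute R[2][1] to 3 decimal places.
-0.750

End-effector y-axis (col 1 of R) = (-0.6250,-0.2165,-0.7500)
R[2][1] = -0.7500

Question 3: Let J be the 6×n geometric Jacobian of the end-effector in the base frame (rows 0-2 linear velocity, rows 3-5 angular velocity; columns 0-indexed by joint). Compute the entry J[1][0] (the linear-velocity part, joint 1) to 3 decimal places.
axis z_0 = ẑ; lever o_n−o_0 = (1.8481,4.3971,6.9641)
cross product → J_v[:, 0] = (-4.3971,1.8481,0.0000)
J_ω[:, 0] = z_0
entry J[1][0] = 1.8481

1.848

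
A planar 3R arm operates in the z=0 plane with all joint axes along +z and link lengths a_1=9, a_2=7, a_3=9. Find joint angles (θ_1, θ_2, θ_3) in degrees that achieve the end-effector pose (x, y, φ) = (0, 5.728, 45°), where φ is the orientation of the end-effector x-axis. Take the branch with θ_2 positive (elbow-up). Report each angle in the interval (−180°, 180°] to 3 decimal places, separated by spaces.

wrist centre = target − a_3·(cos φ, sin φ) = (-6.3640, -0.6360)
cos θ_2 = (40.9044−9²−7²)/(2·9·7) = -0.7071; θ_2 = 135.0001° (elbow-up)
β = atan2(-0.6360,-6.3640) = -174.2933°; ψ = atan2(4.9497,4.0502) = 50.7074°
θ_1 = β − ψ = -225.0007°
θ_3 = φ − θ_1 − θ_2 = 135.0006° (wrapped to (-180°,180°])

134.999 135.000 135.001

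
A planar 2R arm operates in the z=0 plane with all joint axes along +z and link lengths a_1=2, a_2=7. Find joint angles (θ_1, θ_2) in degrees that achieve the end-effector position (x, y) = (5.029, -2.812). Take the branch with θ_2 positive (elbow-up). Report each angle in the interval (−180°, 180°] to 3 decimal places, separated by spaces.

-150.014 135.008

cos θ_2 = (33.1982−2²−7²)/(2·2·7) = -0.7072; θ_2 = 135.0082° (elbow-up)
β = atan2(-2.8120,5.0290) = -29.2120°; ψ = atan2(4.9490,-2.9505) = 120.8020°
θ_1 = β − ψ = -150.0140°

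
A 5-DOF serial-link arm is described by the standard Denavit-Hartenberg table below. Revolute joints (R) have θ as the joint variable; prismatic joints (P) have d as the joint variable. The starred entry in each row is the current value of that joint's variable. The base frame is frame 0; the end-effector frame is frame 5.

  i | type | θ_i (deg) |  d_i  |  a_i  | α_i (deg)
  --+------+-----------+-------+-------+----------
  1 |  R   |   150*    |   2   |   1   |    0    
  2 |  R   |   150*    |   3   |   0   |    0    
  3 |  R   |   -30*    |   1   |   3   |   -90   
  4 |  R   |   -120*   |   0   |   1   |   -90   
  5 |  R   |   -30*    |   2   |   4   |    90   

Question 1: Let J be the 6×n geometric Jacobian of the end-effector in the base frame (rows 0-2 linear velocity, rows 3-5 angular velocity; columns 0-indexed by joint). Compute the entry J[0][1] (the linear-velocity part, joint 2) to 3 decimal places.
2.500

axis z_1 = (0.0000,0.0000,1.0000); lever o_n−o_1 = (2.0000,-2.5000,8.8660)
cross product → J_v[:, 1] = (2.5000,2.0000,-0.0000)
J_ω[:, 1] = z_1
entry J[0][1] = 2.5000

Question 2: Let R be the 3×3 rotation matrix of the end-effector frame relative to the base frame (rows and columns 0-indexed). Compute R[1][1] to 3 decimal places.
-0.866

End-effector y-axis (col 1 of R) = (0.0000,-0.8660,0.5000)
R[1][1] = -0.8660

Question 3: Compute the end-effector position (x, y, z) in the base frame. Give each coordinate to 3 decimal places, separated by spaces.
after link 1: o_1 = (-0.8660, 0.5000, 2.0000)
after link 2: o_2 = (-0.8660, 0.5000, 5.0000)
after link 3: o_3 = (-0.8660, -2.5000, 6.0000)
after link 4: o_4 = (-0.8660, -2.0000, 6.8660)
after link 5: o_5 = (1.1340, -2.0000, 10.8660)

1.134 -2.000 10.866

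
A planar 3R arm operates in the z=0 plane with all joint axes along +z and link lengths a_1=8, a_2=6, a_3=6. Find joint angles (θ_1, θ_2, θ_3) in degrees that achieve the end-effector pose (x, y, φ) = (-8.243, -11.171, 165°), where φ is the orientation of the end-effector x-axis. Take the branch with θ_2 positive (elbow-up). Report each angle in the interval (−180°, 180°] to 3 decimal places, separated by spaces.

-119.999 44.995 -119.996

wrist centre = target − a_3·(cos φ, sin φ) = (-2.4474, -12.7239)
cos θ_2 = (167.8880−8²−6²)/(2·8·6) = 0.7072; θ_2 = 44.9952° (elbow-up)
β = atan2(-12.7239,-2.4474) = -100.8879°; ψ = atan2(4.2423,12.2430) = 19.1115°
θ_1 = β − ψ = -119.9994°
θ_3 = φ − θ_1 − θ_2 = -119.9957° (wrapped to (-180°,180°])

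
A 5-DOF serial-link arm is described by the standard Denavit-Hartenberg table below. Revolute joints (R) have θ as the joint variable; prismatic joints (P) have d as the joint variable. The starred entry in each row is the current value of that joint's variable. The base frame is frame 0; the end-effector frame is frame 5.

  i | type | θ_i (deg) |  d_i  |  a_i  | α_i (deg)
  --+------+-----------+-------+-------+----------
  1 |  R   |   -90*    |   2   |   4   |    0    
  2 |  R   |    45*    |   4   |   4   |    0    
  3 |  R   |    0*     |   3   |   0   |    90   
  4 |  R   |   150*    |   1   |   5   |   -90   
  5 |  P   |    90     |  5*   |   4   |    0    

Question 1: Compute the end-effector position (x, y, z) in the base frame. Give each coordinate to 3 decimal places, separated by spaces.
0.120 0.123 7.170

after link 1: o_1 = (0.0000, -4.0000, 2.0000)
after link 2: o_2 = (2.8284, -6.8284, 6.0000)
after link 3: o_3 = (2.8284, -6.8284, 9.0000)
after link 4: o_4 = (-0.9405, -4.4737, 11.5000)
after link 5: o_5 = (0.1201, 0.1225, 7.1699)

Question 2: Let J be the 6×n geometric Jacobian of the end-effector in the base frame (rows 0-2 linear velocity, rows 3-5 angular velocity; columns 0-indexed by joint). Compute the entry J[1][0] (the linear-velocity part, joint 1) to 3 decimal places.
axis z_0 = ẑ; lever o_n−o_0 = (0.1201,0.1225,7.1699)
cross product → J_v[:, 0] = (-0.1225,0.1201,0.0000)
J_ω[:, 0] = z_0
entry J[1][0] = 0.1201

0.120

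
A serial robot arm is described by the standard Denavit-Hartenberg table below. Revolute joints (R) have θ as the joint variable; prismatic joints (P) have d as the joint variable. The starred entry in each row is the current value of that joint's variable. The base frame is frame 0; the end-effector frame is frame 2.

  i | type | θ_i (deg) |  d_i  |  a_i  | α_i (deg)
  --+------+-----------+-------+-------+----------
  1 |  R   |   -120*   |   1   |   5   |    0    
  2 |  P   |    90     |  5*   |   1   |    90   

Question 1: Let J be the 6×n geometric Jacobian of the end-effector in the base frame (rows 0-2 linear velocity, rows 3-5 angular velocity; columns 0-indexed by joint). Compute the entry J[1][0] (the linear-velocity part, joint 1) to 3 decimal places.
-1.634

axis z_0 = ẑ; lever o_n−o_0 = (-1.6340,-4.8301,6.0000)
cross product → J_v[:, 0] = (4.8301,-1.6340,0.0000)
J_ω[:, 0] = z_0
entry J[1][0] = -1.6340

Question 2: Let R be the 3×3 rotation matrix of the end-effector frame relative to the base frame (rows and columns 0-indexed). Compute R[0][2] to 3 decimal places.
End-effector z-axis (col 2 of R) = (-0.5000,-0.8660,0.0000)
R[0][2] = -0.5000

-0.500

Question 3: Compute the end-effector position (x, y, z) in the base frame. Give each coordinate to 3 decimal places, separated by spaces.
-1.634 -4.830 6.000

after link 1: o_1 = (-2.5000, -4.3301, 1.0000)
after link 2: o_2 = (-1.6340, -4.8301, 6.0000)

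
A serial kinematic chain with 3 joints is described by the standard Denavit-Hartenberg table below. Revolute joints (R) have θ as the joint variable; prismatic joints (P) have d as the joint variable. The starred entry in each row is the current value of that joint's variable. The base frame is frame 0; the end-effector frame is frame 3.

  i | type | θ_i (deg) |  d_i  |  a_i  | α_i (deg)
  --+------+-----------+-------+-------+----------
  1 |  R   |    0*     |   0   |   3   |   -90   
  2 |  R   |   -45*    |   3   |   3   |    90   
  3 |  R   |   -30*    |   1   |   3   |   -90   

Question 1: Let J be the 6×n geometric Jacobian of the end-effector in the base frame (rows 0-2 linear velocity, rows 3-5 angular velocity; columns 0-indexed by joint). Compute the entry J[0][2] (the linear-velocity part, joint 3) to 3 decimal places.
1.061

axis z_2 = (-0.7071,0.0000,0.7071); lever o_n−o_2 = (1.1300,-1.5000,2.5442)
cross product → J_v[:, 2] = (1.0607,2.5981,1.0607)
J_ω[:, 2] = z_2
entry J[0][2] = 1.0607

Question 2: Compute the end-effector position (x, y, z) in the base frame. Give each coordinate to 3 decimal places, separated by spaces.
6.251 1.500 4.666

after link 1: o_1 = (3.0000, 0.0000, 0.0000)
after link 2: o_2 = (5.1213, 3.0000, 2.1213)
after link 3: o_3 = (6.2513, 1.5000, 4.6655)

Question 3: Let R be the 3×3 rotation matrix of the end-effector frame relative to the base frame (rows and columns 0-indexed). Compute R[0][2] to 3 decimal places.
End-effector z-axis (col 2 of R) = (0.3536,0.8660,0.3536)
R[0][2] = 0.3536

0.354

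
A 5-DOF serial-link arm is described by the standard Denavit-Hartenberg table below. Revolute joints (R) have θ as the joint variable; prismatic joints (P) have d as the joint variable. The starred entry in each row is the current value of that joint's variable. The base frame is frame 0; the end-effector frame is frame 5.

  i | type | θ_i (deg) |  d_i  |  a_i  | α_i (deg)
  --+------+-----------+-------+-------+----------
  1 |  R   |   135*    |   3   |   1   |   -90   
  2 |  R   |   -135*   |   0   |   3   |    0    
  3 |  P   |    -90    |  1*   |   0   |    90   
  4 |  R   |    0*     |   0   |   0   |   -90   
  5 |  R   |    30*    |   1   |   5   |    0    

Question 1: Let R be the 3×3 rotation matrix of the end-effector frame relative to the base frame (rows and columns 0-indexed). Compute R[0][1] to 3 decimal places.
0.183

End-effector y-axis (col 1 of R) = (0.1830,-0.1830,0.9659)
R[0][1] = 0.1830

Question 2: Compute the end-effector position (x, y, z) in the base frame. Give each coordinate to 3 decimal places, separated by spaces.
2.794 -5.622 3.827

after link 1: o_1 = (-0.7071, 0.7071, 3.0000)
after link 2: o_2 = (0.7929, -0.7929, 5.1213)
after link 3: o_3 = (0.0858, -1.5000, 5.1213)
after link 4: o_4 = (0.0858, -1.5000, 5.1213)
after link 5: o_5 = (2.7937, -5.6222, 3.8272)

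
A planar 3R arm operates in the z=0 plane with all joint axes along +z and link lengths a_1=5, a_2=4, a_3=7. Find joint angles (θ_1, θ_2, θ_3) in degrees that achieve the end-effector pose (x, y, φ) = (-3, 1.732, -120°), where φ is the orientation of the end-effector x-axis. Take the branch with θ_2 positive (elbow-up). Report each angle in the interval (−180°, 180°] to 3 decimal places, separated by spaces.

59.999 60.001 119.999

wrist centre = target − a_3·(cos φ, sin φ) = (0.5000, 7.7942)
cos θ_2 = (60.9992−5²−4²)/(2·5·4) = 0.5000; θ_2 = 60.0013° (elbow-up)
β = atan2(7.7942,0.5000) = 86.3295°; ψ = atan2(3.4641,6.9999) = 26.3301°
θ_1 = β − ψ = 59.9994°
θ_3 = φ − θ_1 − θ_2 = 119.9993° (wrapped to (-180°,180°])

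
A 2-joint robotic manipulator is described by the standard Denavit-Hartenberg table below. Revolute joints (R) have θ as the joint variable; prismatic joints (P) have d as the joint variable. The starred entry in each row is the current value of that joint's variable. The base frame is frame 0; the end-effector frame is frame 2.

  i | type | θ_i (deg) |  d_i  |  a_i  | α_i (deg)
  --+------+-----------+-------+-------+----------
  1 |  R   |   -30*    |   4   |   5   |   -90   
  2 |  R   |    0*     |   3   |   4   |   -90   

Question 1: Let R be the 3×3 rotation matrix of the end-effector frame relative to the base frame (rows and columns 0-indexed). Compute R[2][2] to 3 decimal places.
-1.000

End-effector z-axis (col 2 of R) = (0.0000,0.0000,-1.0000)
R[2][2] = -1.0000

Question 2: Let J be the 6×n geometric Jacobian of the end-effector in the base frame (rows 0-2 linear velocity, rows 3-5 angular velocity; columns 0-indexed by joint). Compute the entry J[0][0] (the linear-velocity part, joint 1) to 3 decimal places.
axis z_0 = ẑ; lever o_n−o_0 = (9.2942,-1.9019,4.0000)
cross product → J_v[:, 0] = (1.9019,9.2942,-0.0000)
J_ω[:, 0] = z_0
entry J[0][0] = 1.9019

1.902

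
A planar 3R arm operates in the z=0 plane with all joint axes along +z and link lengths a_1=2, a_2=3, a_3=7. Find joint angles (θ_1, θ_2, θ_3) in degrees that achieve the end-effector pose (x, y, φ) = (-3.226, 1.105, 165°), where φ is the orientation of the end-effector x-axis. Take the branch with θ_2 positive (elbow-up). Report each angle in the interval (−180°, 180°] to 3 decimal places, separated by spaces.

-67.617 90.004 142.613

wrist centre = target − a_3·(cos φ, sin φ) = (3.5355, -0.7067)
cos θ_2 = (12.9991−2²−3²)/(2·2·3) = -0.0001; θ_2 = 90.0043° (elbow-up)
β = atan2(-0.7067,3.5355) = -11.3043°; ψ = atan2(3.0000,1.9998) = 56.3129°
θ_1 = β − ψ = -67.6172°
θ_3 = φ − θ_1 − θ_2 = 142.6129° (wrapped to (-180°,180°])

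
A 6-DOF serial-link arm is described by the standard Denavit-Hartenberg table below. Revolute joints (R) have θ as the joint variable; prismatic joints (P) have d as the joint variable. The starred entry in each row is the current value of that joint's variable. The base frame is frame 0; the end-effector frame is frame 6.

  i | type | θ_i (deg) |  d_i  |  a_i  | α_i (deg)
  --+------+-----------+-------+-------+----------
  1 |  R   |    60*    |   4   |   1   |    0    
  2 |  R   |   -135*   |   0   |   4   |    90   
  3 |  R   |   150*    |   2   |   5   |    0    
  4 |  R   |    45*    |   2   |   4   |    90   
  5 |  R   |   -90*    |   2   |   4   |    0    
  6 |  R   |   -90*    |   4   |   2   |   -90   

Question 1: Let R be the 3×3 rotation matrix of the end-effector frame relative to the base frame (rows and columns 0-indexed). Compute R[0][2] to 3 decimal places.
End-effector z-axis (col 2 of R) = (0.9659,0.2588,0.0000)
R[0][2] = 0.9659

0.966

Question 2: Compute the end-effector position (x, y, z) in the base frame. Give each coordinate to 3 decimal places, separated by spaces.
-0.487 4.551 11.778

after link 1: o_1 = (0.5000, 0.8660, 4.0000)
after link 2: o_2 = (1.5353, -2.9977, 4.0000)
after link 3: o_3 = (-1.5173, 0.6673, 6.5000)
after link 4: o_4 = (-4.4491, 3.8817, 5.4647)
after link 5: o_5 = (-0.7194, 5.4170, 7.3966)
after link 6: o_6 = (-0.4874, 4.5509, 11.7779)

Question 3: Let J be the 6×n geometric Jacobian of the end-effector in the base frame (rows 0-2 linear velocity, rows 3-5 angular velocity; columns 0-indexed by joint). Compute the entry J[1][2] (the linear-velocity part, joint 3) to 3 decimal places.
axis z_2 = (-0.9659,-0.2588,0.0000); lever o_n−o_2 = (-2.0226,7.5486,7.7779)
cross product → J_v[:, 2] = (-2.0131,7.5129,-7.8149)
J_ω[:, 2] = z_2
entry J[1][2] = 7.5129

7.513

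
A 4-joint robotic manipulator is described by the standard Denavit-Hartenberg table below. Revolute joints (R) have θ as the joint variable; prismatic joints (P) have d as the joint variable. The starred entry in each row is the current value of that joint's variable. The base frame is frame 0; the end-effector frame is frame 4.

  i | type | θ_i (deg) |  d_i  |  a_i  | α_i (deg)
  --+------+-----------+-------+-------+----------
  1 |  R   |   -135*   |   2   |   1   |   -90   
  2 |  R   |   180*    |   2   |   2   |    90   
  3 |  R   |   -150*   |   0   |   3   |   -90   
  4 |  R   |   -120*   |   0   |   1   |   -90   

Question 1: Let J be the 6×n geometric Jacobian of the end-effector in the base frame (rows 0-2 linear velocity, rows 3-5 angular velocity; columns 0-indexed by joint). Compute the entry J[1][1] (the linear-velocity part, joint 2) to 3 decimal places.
axis z_1 = (0.7071,-0.7071,0.0000); lever o_n−o_1 = (0.4136,-0.6470,-0.8660)
cross product → J_v[:, 1] = (0.6124,0.6124,-0.1651)
J_ω[:, 1] = z_1
entry J[1][1] = 0.6124

0.612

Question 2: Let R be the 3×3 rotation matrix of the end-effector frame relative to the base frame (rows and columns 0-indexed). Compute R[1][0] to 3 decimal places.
0.129

End-effector x-axis (col 0 of R) = (0.4830,0.1294,-0.8660)
R[1][0] = 0.1294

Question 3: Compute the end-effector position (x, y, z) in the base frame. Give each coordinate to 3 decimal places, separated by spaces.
-0.293 -1.354 1.134

after link 1: o_1 = (-0.7071, -0.7071, 2.0000)
after link 2: o_2 = (2.1213, -0.7071, 2.0000)
after link 3: o_3 = (-0.7765, -1.4836, 2.0000)
after link 4: o_4 = (-0.2935, -1.3542, 1.1340)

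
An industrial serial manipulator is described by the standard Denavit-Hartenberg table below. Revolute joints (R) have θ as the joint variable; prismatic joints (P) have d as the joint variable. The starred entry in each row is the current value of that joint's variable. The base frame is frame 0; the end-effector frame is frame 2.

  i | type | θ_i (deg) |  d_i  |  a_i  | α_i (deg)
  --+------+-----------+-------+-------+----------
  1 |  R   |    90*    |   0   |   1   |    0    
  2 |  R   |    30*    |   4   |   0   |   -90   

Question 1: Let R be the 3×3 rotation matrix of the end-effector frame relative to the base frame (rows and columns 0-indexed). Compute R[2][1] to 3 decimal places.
End-effector y-axis (col 1 of R) = (-0.0000,-0.0000,-1.0000)
R[2][1] = -1.0000

-1.000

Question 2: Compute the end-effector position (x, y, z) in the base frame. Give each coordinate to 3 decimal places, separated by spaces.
after link 1: o_1 = (0.0000, 1.0000, 0.0000)
after link 2: o_2 = (0.0000, 1.0000, 4.0000)

0.000 1.000 4.000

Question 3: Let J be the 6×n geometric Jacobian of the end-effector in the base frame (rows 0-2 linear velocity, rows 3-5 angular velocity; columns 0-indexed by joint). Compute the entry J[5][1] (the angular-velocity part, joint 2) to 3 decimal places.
1.000

axis z_1 = (0.0000,0.0000,1.0000); lever o_n−o_1 = (0.0000,0.0000,4.0000)
cross product → J_v[:, 1] = (0.0000,0.0000,0.0000)
J_ω[:, 1] = z_1
entry J[5][1] = 1.0000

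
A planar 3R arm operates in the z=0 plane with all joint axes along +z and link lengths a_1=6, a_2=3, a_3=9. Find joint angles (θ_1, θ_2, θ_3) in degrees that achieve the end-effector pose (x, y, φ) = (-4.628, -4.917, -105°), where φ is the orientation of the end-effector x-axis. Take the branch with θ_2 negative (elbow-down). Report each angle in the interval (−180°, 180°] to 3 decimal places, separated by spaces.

wrist centre = target − a_3·(cos φ, sin φ) = (-2.2986, 3.7763)
cos θ_2 = (19.5444−6²−3²)/(2·6·3) = -0.7071; θ_2 = -134.9995° (elbow-down)
β = atan2(3.7763,-2.2986) = 121.3286°; ψ = atan2(-2.1213,3.8787) = -28.6751°
θ_1 = β − ψ = 150.0037°
θ_3 = φ − θ_1 − θ_2 = -120.0042° (wrapped to (-180°,180°])

150.004 -134.999 -120.004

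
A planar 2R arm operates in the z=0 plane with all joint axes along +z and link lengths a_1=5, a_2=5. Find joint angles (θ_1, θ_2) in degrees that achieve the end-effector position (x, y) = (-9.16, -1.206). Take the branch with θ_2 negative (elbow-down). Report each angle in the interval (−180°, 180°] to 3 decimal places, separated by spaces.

cos θ_2 = (85.3600−5²−5²)/(2·5·5) = 0.7072; θ_2 = -44.9924° (elbow-down)
β = atan2(-1.2060,-9.1600) = -172.4996°; ψ = atan2(-3.5351,8.5360) = -22.4962°
θ_1 = β − ψ = -150.0034°

-150.003 -44.992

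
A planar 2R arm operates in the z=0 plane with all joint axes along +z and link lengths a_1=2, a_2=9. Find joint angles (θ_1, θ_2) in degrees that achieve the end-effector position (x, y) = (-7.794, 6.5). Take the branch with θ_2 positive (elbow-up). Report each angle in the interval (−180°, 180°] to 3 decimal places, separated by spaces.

cos θ_2 = (102.9964−2²−9²)/(2·2·9) = 0.4999; θ_2 = 60.0065° (elbow-up)
β = atan2(6.5000,-7.7940) = 140.1727°; ψ = atan2(7.7947,6.4991) = 50.1793°
θ_1 = β − ψ = 89.9935°

89.993 60.007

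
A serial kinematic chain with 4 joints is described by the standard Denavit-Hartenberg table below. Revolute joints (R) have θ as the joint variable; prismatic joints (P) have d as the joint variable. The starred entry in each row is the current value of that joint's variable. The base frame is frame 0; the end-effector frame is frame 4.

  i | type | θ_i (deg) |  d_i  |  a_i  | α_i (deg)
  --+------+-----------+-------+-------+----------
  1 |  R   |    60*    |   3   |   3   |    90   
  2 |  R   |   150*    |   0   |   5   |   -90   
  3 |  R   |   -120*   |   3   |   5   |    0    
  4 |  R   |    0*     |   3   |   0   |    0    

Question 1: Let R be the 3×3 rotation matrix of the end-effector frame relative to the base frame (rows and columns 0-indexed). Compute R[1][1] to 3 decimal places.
End-effector y-axis (col 1 of R) = (0.0580,-0.8995,0.4330)
R[1][1] = -0.8995

-0.900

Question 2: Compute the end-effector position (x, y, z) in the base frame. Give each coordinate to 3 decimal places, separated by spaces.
2.667 -4.040 -0.946

after link 1: o_1 = (1.5000, 2.5981, 3.0000)
after link 2: o_2 = (-0.6651, -1.1519, 5.5000)
after link 3: o_3 = (3.4175, -2.7410, 1.6519)
after link 4: o_4 = (2.6675, -4.0401, -0.9462)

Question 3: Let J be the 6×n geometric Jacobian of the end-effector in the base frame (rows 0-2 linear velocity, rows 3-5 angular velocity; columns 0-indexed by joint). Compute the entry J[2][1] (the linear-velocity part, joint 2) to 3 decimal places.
axis z_1 = (0.8660,-0.5000,0.0000); lever o_n−o_1 = (1.1675,-6.6381,-3.9462)
cross product → J_v[:, 1] = (1.9731,3.4175,-5.1651)
J_ω[:, 1] = z_1
entry J[2][1] = -5.1651

-5.165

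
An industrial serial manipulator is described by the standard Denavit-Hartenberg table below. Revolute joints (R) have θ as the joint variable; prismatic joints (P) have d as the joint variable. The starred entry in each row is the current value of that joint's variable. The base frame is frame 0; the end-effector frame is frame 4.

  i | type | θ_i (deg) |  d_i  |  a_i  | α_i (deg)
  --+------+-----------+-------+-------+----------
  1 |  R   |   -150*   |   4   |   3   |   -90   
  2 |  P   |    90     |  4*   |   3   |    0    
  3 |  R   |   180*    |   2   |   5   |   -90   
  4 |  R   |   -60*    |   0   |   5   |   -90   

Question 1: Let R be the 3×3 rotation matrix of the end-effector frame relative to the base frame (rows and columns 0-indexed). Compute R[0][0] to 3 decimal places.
0.433

End-effector x-axis (col 0 of R) = (0.4330,-0.7500,0.5000)
R[0][0] = 0.4330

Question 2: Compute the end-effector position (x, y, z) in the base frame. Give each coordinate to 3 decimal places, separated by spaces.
after link 1: o_1 = (-2.5981, -1.5000, 4.0000)
after link 2: o_2 = (-0.5981, -4.9641, 1.0000)
after link 3: o_3 = (0.4019, -6.6962, 6.0000)
after link 4: o_4 = (2.5670, -10.4462, 8.5000)

2.567 -10.446 8.500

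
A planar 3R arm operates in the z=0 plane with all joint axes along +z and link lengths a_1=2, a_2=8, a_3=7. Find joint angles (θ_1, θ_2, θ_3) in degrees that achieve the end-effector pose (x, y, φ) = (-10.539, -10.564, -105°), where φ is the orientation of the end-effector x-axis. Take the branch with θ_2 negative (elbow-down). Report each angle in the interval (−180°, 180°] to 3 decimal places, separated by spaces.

-119.994 -45.008 60.001

wrist centre = target − a_3·(cos φ, sin φ) = (-8.7273, -3.8025)
cos θ_2 = (90.6243−2²−8²)/(2·2·8) = 0.7070; θ_2 = -45.0078° (elbow-down)
β = atan2(-3.8025,-8.7273) = -156.4570°; ψ = atan2(-5.6576,7.6561) = -36.4633°
θ_1 = β − ψ = -119.9936°
θ_3 = φ − θ_1 − θ_2 = 60.0014° (wrapped to (-180°,180°])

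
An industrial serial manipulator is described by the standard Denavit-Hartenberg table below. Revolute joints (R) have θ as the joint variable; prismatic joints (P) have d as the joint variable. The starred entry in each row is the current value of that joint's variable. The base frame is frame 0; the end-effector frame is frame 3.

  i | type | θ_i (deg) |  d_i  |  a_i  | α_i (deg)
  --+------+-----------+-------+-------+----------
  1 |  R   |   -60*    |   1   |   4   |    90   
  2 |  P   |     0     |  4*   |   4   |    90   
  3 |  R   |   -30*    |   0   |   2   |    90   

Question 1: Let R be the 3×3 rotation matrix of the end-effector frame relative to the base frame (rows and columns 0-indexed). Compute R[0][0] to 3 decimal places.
End-effector x-axis (col 0 of R) = (0.8660,-0.5000,-0.0000)
R[0][0] = 0.8660

0.866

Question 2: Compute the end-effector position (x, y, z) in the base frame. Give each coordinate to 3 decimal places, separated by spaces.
after link 1: o_1 = (2.0000, -3.4641, 1.0000)
after link 2: o_2 = (0.5359, -8.9282, 1.0000)
after link 3: o_3 = (2.2679, -9.9282, 1.0000)

2.268 -9.928 1.000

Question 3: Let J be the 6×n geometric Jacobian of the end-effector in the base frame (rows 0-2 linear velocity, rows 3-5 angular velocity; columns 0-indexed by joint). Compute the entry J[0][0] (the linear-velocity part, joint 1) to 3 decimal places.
9.928

axis z_0 = ẑ; lever o_n−o_0 = (2.2679,-9.9282,1.0000)
cross product → J_v[:, 0] = (9.9282,2.2679,-0.0000)
J_ω[:, 0] = z_0
entry J[0][0] = 9.9282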